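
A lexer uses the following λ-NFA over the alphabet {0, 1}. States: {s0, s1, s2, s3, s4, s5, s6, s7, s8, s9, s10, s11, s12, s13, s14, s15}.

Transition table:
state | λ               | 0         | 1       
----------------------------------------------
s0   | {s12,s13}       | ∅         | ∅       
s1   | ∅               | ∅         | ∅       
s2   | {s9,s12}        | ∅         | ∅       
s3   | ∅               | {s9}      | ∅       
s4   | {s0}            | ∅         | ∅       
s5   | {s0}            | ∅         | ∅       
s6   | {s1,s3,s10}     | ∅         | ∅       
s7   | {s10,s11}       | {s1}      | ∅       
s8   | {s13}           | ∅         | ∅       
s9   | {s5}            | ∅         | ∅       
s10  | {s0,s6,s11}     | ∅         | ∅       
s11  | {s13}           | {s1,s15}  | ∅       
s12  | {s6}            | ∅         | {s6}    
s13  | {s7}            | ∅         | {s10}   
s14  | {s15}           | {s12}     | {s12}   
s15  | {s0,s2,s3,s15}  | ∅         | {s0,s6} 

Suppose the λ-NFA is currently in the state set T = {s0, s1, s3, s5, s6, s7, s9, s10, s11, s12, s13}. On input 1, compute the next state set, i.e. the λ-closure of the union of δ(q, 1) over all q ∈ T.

{s0, s1, s3, s6, s7, s10, s11, s12, s13}

s12 on 1 → {s6}.
s13 on 1 → {s10}.
No 1-transition from s0, s1, s3, s5, s6, s7, s9, s10, s11.
Union after reading 1: {s6, s10}.
Now take the λ-closure:
From s6 via λ: add s1, s3.
From s10 via λ: add s0, s11.
From s0 via λ: add s12, s13.
From s13 via λ: add s7.
No new states can be added; the closed set is {s0, s1, s3, s6, s7, s10, s11, s12, s13}.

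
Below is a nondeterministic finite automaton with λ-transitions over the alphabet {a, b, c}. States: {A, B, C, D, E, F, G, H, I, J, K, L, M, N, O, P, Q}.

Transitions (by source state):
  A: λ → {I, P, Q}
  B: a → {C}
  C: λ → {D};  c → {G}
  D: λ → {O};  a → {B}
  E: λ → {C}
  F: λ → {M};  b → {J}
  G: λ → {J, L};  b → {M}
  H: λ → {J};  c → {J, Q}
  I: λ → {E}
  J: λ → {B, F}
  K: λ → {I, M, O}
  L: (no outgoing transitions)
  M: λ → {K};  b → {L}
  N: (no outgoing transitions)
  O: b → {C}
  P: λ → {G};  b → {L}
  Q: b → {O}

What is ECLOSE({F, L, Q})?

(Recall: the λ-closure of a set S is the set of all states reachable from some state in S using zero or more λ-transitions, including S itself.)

Start with {F, L, Q}.
From F via λ: add M.
From M via λ: add K.
From K via λ: add I, O.
From I via λ: add E.
From E via λ: add C.
From C via λ: add D.
No new states can be added; the closed set is {C, D, E, F, I, K, L, M, O, Q}.

{C, D, E, F, I, K, L, M, O, Q}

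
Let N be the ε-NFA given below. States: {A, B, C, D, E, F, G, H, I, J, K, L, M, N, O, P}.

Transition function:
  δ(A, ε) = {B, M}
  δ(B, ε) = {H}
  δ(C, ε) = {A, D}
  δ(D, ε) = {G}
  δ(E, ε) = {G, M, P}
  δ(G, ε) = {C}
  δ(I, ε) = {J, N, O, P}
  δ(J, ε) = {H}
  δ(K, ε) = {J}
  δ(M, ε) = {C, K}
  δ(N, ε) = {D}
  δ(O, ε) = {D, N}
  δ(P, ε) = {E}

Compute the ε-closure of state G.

Start with {G}.
From G via ε: add C.
From C via ε: add A, D.
From A via ε: add B, M.
From B via ε: add H.
From M via ε: add K.
From K via ε: add J.
No new states can be added; the closed set is {A, B, C, D, G, H, J, K, M}.

{A, B, C, D, G, H, J, K, M}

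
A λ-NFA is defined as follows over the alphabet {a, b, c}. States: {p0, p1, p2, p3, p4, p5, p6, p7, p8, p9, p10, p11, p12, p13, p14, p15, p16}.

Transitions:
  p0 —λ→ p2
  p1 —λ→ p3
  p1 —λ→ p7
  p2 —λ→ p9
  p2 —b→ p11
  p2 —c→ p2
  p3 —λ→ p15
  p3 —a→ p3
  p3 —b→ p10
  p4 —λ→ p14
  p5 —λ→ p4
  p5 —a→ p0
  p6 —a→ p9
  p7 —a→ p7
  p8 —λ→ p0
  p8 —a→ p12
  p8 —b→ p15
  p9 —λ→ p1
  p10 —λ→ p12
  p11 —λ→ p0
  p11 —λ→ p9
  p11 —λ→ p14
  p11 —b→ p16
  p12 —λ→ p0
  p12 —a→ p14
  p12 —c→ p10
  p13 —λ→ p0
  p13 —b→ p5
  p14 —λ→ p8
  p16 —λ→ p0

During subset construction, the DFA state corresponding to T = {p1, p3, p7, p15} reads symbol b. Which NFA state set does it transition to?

p3 on b → {p10}.
No b-transition from p1, p7, p15.
Union after reading b: {p10}.
Now take the λ-closure:
From p10 via λ: add p12.
From p12 via λ: add p0.
From p0 via λ: add p2.
From p2 via λ: add p9.
From p9 via λ: add p1.
From p1 via λ: add p3, p7.
From p3 via λ: add p15.
No new states can be added; the closed set is {p0, p1, p2, p3, p7, p9, p10, p12, p15}.

{p0, p1, p2, p3, p7, p9, p10, p12, p15}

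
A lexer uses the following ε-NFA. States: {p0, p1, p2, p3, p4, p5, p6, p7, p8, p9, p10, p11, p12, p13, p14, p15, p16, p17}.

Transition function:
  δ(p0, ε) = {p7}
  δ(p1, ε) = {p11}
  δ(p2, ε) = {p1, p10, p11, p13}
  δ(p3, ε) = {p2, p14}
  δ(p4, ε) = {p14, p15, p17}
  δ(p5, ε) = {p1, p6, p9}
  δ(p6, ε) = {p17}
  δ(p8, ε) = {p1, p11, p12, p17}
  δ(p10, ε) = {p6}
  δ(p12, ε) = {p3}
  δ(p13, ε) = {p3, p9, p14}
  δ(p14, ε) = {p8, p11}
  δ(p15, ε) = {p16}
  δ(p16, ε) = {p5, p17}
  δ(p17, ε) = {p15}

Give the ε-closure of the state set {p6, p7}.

{p1, p5, p6, p7, p9, p11, p15, p16, p17}

Start with {p6, p7}.
From p6 via ε: add p17.
From p17 via ε: add p15.
From p15 via ε: add p16.
From p16 via ε: add p5.
From p5 via ε: add p1, p9.
From p1 via ε: add p11.
No new states can be added; the closed set is {p1, p5, p6, p7, p9, p11, p15, p16, p17}.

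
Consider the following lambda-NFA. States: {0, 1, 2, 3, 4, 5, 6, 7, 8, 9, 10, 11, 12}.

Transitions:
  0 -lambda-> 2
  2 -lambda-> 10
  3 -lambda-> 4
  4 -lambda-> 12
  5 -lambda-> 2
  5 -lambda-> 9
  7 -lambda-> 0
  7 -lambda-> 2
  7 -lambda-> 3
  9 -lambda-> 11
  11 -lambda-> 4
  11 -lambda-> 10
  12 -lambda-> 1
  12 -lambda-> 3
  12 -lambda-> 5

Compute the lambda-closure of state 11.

Start with {11}.
From 11 via lambda: add 4, 10.
From 4 via lambda: add 12.
From 12 via lambda: add 1, 3, 5.
From 5 via lambda: add 2, 9.
No new states can be added; the closed set is {1, 2, 3, 4, 5, 9, 10, 11, 12}.

{1, 2, 3, 4, 5, 9, 10, 11, 12}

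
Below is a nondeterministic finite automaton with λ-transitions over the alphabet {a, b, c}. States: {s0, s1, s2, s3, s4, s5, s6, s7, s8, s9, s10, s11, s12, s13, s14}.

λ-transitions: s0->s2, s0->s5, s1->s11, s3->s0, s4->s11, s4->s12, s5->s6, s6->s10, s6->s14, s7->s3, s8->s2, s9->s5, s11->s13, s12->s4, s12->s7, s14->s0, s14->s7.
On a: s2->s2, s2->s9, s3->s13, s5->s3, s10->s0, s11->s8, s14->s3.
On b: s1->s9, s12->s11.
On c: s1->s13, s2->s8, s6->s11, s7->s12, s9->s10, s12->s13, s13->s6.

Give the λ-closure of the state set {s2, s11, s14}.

{s0, s2, s3, s5, s6, s7, s10, s11, s13, s14}

Start with {s2, s11, s14}.
From s11 via λ: add s13.
From s14 via λ: add s0, s7.
From s0 via λ: add s5.
From s7 via λ: add s3.
From s5 via λ: add s6.
From s6 via λ: add s10.
No new states can be added; the closed set is {s0, s2, s3, s5, s6, s7, s10, s11, s13, s14}.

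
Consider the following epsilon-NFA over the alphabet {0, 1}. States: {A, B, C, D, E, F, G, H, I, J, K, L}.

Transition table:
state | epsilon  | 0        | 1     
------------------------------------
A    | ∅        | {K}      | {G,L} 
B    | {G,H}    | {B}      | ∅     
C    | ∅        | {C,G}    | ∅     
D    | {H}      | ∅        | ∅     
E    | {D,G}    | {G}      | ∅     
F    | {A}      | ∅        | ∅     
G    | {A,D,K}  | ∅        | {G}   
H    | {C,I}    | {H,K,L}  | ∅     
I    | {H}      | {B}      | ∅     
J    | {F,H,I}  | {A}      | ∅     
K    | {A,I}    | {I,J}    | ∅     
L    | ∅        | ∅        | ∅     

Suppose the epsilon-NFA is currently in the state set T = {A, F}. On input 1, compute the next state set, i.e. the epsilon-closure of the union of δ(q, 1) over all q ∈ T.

A on 1 → {G, L}.
No 1-transition from F.
Union after reading 1: {G, L}.
Now take the epsilon-closure:
From G via epsilon: add A, D, K.
From D via epsilon: add H.
From K via epsilon: add I.
From H via epsilon: add C.
No new states can be added; the closed set is {A, C, D, G, H, I, K, L}.

{A, C, D, G, H, I, K, L}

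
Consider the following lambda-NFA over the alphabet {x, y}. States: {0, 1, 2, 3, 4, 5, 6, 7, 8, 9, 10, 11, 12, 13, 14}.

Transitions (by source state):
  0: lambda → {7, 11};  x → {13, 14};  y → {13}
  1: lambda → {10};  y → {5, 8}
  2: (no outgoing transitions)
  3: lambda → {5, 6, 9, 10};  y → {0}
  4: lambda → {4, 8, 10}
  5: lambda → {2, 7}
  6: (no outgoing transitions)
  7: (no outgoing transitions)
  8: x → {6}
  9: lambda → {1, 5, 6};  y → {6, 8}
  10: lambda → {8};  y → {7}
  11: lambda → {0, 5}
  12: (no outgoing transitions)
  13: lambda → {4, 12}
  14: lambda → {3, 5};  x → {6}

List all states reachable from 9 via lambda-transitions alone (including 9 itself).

{1, 2, 5, 6, 7, 8, 9, 10}

Start with {9}.
From 9 via lambda: add 1, 5, 6.
From 1 via lambda: add 10.
From 5 via lambda: add 2, 7.
From 10 via lambda: add 8.
No new states can be added; the closed set is {1, 2, 5, 6, 7, 8, 9, 10}.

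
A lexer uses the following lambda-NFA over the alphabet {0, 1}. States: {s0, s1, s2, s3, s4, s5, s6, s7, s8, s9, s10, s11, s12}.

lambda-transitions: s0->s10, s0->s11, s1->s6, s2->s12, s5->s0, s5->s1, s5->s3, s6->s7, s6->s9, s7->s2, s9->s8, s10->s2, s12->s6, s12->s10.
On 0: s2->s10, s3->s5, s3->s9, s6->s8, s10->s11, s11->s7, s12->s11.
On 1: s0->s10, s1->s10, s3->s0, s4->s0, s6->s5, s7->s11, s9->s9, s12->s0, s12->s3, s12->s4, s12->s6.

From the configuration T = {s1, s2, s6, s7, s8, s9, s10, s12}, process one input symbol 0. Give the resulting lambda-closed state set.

{s2, s6, s7, s8, s9, s10, s11, s12}

s2 on 0 → {s10}.
s6 on 0 → {s8}.
s10 on 0 → {s11}.
s12 on 0 → {s11}.
No 0-transition from s1, s7, s8, s9.
Union after reading 0: {s8, s10, s11}.
Now take the lambda-closure:
From s10 via lambda: add s2.
From s2 via lambda: add s12.
From s12 via lambda: add s6.
From s6 via lambda: add s7, s9.
No new states can be added; the closed set is {s2, s6, s7, s8, s9, s10, s11, s12}.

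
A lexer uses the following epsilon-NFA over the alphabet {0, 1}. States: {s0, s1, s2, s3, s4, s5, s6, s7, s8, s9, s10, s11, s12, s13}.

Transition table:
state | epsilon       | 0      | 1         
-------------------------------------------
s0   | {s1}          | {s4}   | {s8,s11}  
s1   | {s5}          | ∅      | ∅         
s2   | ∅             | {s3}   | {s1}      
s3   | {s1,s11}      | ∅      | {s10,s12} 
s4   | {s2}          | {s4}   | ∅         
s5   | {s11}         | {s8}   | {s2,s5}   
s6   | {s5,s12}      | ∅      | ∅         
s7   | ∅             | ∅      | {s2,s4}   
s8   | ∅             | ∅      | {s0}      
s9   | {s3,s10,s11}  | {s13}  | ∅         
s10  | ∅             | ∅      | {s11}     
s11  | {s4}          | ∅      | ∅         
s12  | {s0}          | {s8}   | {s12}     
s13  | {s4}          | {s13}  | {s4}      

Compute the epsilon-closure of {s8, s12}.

{s0, s1, s2, s4, s5, s8, s11, s12}

Start with {s8, s12}.
From s12 via epsilon: add s0.
From s0 via epsilon: add s1.
From s1 via epsilon: add s5.
From s5 via epsilon: add s11.
From s11 via epsilon: add s4.
From s4 via epsilon: add s2.
No new states can be added; the closed set is {s0, s1, s2, s4, s5, s8, s11, s12}.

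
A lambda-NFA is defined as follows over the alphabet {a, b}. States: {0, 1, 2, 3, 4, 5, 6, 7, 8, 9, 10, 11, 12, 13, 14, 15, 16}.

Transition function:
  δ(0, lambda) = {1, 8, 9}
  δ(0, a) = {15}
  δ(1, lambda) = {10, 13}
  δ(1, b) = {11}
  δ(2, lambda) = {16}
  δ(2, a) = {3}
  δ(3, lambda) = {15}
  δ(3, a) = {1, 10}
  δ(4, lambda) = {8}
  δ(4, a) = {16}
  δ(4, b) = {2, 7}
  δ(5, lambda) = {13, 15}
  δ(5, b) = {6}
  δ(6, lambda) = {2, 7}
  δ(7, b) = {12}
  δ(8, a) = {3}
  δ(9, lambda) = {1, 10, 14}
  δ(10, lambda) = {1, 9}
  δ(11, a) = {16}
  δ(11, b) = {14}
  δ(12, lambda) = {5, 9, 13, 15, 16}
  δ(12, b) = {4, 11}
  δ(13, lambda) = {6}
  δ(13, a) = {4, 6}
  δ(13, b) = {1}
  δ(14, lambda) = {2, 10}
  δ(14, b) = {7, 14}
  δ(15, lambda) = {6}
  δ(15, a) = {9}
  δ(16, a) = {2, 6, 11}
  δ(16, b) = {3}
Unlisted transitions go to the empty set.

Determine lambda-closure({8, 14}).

Start with {8, 14}.
From 14 via lambda: add 2, 10.
From 2 via lambda: add 16.
From 10 via lambda: add 1, 9.
From 1 via lambda: add 13.
From 13 via lambda: add 6.
From 6 via lambda: add 7.
No new states can be added; the closed set is {1, 2, 6, 7, 8, 9, 10, 13, 14, 16}.

{1, 2, 6, 7, 8, 9, 10, 13, 14, 16}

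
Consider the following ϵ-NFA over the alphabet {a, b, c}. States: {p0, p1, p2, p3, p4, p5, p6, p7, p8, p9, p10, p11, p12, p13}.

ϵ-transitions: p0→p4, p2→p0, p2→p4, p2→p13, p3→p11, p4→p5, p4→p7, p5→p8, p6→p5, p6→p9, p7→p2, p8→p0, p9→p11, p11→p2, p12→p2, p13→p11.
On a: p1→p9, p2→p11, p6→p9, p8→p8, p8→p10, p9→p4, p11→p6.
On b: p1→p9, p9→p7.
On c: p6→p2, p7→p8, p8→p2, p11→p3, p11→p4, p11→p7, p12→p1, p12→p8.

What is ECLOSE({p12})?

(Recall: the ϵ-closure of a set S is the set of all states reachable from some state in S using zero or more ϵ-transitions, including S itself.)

{p0, p2, p4, p5, p7, p8, p11, p12, p13}

Start with {p12}.
From p12 via ϵ: add p2.
From p2 via ϵ: add p0, p4, p13.
From p4 via ϵ: add p5, p7.
From p13 via ϵ: add p11.
From p5 via ϵ: add p8.
No new states can be added; the closed set is {p0, p2, p4, p5, p7, p8, p11, p12, p13}.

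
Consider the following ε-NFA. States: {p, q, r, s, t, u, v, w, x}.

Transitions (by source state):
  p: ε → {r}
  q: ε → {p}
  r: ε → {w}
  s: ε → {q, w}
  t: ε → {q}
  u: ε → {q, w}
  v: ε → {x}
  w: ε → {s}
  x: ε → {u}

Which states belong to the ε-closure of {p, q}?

Start with {p, q}.
From p via ε: add r.
From r via ε: add w.
From w via ε: add s.
No new states can be added; the closed set is {p, q, r, s, w}.

{p, q, r, s, w}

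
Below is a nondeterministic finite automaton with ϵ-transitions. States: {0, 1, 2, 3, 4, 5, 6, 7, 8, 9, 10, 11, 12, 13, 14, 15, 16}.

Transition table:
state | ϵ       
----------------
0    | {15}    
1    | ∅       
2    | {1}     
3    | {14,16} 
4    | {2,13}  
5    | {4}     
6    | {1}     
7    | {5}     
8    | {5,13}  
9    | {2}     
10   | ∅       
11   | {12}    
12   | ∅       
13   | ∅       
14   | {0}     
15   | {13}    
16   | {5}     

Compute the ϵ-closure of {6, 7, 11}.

{1, 2, 4, 5, 6, 7, 11, 12, 13}

Start with {6, 7, 11}.
From 6 via ϵ: add 1.
From 7 via ϵ: add 5.
From 11 via ϵ: add 12.
From 5 via ϵ: add 4.
From 4 via ϵ: add 2, 13.
No new states can be added; the closed set is {1, 2, 4, 5, 6, 7, 11, 12, 13}.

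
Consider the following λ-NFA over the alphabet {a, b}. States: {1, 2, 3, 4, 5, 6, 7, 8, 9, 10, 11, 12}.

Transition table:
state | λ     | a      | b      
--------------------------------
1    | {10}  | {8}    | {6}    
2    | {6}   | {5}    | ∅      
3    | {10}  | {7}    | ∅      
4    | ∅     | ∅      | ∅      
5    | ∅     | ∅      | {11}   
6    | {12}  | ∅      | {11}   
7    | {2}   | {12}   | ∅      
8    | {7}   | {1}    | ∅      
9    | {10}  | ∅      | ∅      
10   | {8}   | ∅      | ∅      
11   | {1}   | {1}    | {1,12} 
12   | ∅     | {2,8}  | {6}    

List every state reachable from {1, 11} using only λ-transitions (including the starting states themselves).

{1, 2, 6, 7, 8, 10, 11, 12}

Start with {1, 11}.
From 1 via λ: add 10.
From 10 via λ: add 8.
From 8 via λ: add 7.
From 7 via λ: add 2.
From 2 via λ: add 6.
From 6 via λ: add 12.
No new states can be added; the closed set is {1, 2, 6, 7, 8, 10, 11, 12}.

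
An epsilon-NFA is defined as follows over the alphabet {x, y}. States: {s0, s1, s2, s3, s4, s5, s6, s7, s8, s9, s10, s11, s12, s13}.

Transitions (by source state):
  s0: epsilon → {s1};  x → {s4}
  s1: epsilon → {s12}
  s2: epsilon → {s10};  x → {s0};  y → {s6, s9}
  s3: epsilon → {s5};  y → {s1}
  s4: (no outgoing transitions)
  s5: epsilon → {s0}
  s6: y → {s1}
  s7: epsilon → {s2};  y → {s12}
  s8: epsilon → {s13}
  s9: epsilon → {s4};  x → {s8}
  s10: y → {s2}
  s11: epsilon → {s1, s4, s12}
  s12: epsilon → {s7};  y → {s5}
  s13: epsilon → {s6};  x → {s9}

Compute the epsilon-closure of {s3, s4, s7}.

{s0, s1, s2, s3, s4, s5, s7, s10, s12}

Start with {s3, s4, s7}.
From s3 via epsilon: add s5.
From s7 via epsilon: add s2.
From s2 via epsilon: add s10.
From s5 via epsilon: add s0.
From s0 via epsilon: add s1.
From s1 via epsilon: add s12.
No new states can be added; the closed set is {s0, s1, s2, s3, s4, s5, s7, s10, s12}.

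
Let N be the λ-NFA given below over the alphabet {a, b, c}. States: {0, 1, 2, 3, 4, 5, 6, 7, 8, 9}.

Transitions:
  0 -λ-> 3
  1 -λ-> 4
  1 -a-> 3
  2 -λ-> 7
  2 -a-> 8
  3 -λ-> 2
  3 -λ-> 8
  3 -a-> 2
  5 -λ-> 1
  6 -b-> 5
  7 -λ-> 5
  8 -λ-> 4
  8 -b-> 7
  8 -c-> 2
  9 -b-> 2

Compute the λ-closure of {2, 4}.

{1, 2, 4, 5, 7}

Start with {2, 4}.
From 2 via λ: add 7.
From 7 via λ: add 5.
From 5 via λ: add 1.
No new states can be added; the closed set is {1, 2, 4, 5, 7}.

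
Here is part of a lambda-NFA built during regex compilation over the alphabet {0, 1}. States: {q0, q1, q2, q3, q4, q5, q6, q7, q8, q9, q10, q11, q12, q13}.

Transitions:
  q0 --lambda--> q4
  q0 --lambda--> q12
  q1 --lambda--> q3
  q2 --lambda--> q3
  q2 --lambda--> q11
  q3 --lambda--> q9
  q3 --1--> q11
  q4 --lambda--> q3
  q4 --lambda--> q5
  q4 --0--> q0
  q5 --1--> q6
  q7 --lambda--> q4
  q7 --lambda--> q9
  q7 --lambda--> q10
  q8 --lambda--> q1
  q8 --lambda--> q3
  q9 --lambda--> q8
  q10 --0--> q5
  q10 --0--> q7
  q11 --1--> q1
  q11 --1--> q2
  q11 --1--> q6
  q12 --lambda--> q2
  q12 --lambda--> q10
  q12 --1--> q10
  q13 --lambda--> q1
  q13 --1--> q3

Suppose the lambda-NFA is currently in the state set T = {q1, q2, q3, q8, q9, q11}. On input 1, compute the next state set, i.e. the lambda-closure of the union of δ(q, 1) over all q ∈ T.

q3 on 1 → {q11}.
q11 on 1 → {q1, q2, q6}.
No 1-transition from q1, q2, q8, q9.
Union after reading 1: {q1, q2, q6, q11}.
Now take the lambda-closure:
From q1 via lambda: add q3.
From q3 via lambda: add q9.
From q9 via lambda: add q8.
No new states can be added; the closed set is {q1, q2, q3, q6, q8, q9, q11}.

{q1, q2, q3, q6, q8, q9, q11}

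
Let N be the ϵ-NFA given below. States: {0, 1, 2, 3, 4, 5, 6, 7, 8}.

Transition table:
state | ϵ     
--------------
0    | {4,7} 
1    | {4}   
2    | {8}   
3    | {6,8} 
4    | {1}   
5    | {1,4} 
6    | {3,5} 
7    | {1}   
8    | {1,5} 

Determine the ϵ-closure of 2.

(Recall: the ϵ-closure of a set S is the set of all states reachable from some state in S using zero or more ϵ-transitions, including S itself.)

Start with {2}.
From 2 via ϵ: add 8.
From 8 via ϵ: add 1, 5.
From 1 via ϵ: add 4.
No new states can be added; the closed set is {1, 2, 4, 5, 8}.

{1, 2, 4, 5, 8}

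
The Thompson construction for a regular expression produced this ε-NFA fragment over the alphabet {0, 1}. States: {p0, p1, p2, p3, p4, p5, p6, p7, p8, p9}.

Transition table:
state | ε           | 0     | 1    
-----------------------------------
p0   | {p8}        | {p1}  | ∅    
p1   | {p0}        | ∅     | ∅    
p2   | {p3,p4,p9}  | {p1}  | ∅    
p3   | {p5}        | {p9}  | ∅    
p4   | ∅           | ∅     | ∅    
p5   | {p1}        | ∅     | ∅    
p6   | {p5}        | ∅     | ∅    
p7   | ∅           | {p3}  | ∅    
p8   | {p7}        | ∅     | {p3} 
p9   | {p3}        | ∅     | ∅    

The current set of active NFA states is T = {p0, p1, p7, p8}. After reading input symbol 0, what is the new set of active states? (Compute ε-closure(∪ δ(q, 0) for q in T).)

{p0, p1, p3, p5, p7, p8}

p0 on 0 → {p1}.
p7 on 0 → {p3}.
No 0-transition from p1, p8.
Union after reading 0: {p1, p3}.
Now take the ε-closure:
From p1 via ε: add p0.
From p3 via ε: add p5.
From p0 via ε: add p8.
From p8 via ε: add p7.
No new states can be added; the closed set is {p0, p1, p3, p5, p7, p8}.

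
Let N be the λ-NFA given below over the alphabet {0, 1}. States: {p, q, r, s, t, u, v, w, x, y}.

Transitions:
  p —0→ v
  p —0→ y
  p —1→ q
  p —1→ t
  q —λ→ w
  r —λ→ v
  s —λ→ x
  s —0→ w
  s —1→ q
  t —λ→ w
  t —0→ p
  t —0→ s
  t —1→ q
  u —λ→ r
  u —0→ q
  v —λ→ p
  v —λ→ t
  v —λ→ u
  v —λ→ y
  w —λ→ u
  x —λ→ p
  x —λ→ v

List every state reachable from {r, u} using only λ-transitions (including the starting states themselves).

Start with {r, u}.
From r via λ: add v.
From v via λ: add p, t, y.
From t via λ: add w.
No new states can be added; the closed set is {p, r, t, u, v, w, y}.

{p, r, t, u, v, w, y}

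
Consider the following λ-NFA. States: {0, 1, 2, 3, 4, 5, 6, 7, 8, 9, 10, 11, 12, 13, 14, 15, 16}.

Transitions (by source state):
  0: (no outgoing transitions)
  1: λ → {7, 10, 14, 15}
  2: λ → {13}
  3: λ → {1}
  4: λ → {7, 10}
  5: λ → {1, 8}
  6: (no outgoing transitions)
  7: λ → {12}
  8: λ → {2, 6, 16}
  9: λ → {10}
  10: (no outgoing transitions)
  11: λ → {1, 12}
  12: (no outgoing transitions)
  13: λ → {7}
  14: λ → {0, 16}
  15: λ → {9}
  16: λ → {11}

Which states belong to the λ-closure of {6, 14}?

Start with {6, 14}.
From 14 via λ: add 0, 16.
From 16 via λ: add 11.
From 11 via λ: add 1, 12.
From 1 via λ: add 7, 10, 15.
From 15 via λ: add 9.
No new states can be added; the closed set is {0, 1, 6, 7, 9, 10, 11, 12, 14, 15, 16}.

{0, 1, 6, 7, 9, 10, 11, 12, 14, 15, 16}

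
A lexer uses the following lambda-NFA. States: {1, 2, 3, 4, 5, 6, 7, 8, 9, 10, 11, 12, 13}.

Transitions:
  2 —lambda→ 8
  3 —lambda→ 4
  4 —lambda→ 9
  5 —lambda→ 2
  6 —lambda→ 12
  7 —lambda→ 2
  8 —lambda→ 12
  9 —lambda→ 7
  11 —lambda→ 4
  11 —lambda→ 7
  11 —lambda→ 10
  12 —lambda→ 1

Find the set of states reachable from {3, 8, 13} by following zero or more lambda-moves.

{1, 2, 3, 4, 7, 8, 9, 12, 13}

Start with {3, 8, 13}.
From 3 via lambda: add 4.
From 8 via lambda: add 12.
From 4 via lambda: add 9.
From 12 via lambda: add 1.
From 9 via lambda: add 7.
From 7 via lambda: add 2.
No new states can be added; the closed set is {1, 2, 3, 4, 7, 8, 9, 12, 13}.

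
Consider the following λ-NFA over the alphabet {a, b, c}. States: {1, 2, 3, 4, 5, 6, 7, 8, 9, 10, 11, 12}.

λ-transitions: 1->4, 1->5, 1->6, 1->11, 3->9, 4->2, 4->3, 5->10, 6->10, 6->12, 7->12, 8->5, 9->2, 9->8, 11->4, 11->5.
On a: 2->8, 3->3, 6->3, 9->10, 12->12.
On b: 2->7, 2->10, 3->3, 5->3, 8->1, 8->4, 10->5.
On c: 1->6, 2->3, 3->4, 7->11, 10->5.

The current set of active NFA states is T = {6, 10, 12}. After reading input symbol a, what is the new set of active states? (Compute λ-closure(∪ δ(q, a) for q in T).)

6 on a → {3}.
12 on a → {12}.
No a-transition from 10.
Union after reading a: {3, 12}.
Now take the λ-closure:
From 3 via λ: add 9.
From 9 via λ: add 2, 8.
From 8 via λ: add 5.
From 5 via λ: add 10.
No new states can be added; the closed set is {2, 3, 5, 8, 9, 10, 12}.

{2, 3, 5, 8, 9, 10, 12}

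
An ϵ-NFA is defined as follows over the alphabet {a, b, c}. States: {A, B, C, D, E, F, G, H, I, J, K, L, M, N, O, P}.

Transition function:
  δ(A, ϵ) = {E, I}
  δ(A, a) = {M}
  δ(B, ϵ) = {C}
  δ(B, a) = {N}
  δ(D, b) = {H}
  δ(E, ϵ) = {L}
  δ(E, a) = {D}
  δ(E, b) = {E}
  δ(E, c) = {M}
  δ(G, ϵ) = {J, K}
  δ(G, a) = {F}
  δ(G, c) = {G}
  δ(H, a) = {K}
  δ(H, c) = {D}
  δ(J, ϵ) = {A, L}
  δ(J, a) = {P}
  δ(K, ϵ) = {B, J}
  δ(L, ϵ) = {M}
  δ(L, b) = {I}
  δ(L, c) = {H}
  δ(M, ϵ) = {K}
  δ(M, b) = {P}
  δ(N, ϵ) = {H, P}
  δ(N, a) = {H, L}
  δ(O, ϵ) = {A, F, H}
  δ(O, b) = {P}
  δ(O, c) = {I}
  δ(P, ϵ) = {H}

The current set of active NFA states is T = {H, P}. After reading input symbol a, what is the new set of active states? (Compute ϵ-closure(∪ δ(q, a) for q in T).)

H on a → {K}.
No a-transition from P.
Union after reading a: {K}.
Now take the ϵ-closure:
From K via ϵ: add B, J.
From B via ϵ: add C.
From J via ϵ: add A, L.
From A via ϵ: add E, I.
From L via ϵ: add M.
No new states can be added; the closed set is {A, B, C, E, I, J, K, L, M}.

{A, B, C, E, I, J, K, L, M}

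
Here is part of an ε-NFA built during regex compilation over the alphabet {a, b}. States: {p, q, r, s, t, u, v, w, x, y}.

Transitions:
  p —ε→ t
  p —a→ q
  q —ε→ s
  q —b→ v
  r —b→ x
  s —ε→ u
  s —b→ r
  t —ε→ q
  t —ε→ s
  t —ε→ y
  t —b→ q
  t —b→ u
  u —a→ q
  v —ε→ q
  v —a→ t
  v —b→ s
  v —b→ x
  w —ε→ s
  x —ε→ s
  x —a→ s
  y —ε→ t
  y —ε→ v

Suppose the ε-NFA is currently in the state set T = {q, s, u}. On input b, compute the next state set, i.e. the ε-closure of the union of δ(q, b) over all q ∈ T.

q on b → {v}.
s on b → {r}.
No b-transition from u.
Union after reading b: {r, v}.
Now take the ε-closure:
From v via ε: add q.
From q via ε: add s.
From s via ε: add u.
No new states can be added; the closed set is {q, r, s, u, v}.

{q, r, s, u, v}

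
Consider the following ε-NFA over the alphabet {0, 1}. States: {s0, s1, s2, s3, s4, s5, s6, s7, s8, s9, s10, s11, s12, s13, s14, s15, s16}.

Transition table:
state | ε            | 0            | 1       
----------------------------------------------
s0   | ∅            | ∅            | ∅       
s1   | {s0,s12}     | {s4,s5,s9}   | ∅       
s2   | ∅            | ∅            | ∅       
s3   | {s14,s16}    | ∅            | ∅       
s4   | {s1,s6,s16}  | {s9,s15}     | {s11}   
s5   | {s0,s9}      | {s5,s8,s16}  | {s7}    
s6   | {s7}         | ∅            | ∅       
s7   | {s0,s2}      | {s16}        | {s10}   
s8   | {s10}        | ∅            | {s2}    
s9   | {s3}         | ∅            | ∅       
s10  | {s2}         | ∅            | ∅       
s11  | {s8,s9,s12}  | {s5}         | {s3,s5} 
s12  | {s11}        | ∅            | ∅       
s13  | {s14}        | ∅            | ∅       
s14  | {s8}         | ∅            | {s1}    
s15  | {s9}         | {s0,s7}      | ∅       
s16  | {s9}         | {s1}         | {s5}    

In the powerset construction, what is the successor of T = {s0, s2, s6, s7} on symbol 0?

s7 on 0 → {s16}.
No 0-transition from s0, s2, s6.
Union after reading 0: {s16}.
Now take the ε-closure:
From s16 via ε: add s9.
From s9 via ε: add s3.
From s3 via ε: add s14.
From s14 via ε: add s8.
From s8 via ε: add s10.
From s10 via ε: add s2.
No new states can be added; the closed set is {s2, s3, s8, s9, s10, s14, s16}.

{s2, s3, s8, s9, s10, s14, s16}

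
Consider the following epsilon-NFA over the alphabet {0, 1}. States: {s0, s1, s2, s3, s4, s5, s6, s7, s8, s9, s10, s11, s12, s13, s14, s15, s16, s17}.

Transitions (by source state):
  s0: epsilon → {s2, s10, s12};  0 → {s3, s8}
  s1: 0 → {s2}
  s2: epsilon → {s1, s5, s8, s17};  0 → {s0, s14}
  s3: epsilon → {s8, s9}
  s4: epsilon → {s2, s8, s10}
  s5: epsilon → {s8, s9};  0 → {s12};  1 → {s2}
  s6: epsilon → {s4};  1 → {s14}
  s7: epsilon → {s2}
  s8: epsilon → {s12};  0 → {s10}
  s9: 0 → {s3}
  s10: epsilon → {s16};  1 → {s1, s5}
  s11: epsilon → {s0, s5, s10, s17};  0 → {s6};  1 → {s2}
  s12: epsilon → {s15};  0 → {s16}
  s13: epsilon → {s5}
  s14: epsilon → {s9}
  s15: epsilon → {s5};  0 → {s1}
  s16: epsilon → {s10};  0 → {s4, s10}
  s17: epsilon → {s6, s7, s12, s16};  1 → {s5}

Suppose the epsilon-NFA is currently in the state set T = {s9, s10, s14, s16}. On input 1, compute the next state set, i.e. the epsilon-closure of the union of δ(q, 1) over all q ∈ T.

{s1, s5, s8, s9, s12, s15}

s10 on 1 → {s1, s5}.
No 1-transition from s9, s14, s16.
Union after reading 1: {s1, s5}.
Now take the epsilon-closure:
From s5 via epsilon: add s8, s9.
From s8 via epsilon: add s12.
From s12 via epsilon: add s15.
No new states can be added; the closed set is {s1, s5, s8, s9, s12, s15}.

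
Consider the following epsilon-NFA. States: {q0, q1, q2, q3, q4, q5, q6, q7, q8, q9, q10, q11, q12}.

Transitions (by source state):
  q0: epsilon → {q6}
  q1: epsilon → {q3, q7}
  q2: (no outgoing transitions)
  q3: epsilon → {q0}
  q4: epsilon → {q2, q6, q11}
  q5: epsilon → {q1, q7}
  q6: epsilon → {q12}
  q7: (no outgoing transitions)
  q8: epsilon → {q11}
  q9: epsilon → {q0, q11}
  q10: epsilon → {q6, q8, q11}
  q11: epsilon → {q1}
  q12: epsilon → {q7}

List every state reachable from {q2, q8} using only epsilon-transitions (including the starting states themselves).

Start with {q2, q8}.
From q8 via epsilon: add q11.
From q11 via epsilon: add q1.
From q1 via epsilon: add q3, q7.
From q3 via epsilon: add q0.
From q0 via epsilon: add q6.
From q6 via epsilon: add q12.
No new states can be added; the closed set is {q0, q1, q2, q3, q6, q7, q8, q11, q12}.

{q0, q1, q2, q3, q6, q7, q8, q11, q12}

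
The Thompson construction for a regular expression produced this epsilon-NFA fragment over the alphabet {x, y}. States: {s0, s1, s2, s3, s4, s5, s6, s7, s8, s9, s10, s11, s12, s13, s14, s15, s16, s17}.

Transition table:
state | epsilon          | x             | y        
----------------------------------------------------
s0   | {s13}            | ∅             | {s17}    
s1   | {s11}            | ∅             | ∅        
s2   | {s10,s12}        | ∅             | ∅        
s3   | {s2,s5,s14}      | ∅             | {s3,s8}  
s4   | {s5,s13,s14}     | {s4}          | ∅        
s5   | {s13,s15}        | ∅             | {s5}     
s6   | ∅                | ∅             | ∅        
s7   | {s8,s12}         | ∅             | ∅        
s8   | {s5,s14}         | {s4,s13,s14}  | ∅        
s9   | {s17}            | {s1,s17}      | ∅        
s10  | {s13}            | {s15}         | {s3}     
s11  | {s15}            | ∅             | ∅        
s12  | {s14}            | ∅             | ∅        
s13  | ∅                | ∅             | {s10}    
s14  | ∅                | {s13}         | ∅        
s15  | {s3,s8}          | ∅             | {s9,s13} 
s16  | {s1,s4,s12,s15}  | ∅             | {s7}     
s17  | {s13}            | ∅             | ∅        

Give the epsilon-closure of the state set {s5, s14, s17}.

Start with {s5, s14, s17}.
From s5 via epsilon: add s13, s15.
From s15 via epsilon: add s3, s8.
From s3 via epsilon: add s2.
From s2 via epsilon: add s10, s12.
No new states can be added; the closed set is {s2, s3, s5, s8, s10, s12, s13, s14, s15, s17}.

{s2, s3, s5, s8, s10, s12, s13, s14, s15, s17}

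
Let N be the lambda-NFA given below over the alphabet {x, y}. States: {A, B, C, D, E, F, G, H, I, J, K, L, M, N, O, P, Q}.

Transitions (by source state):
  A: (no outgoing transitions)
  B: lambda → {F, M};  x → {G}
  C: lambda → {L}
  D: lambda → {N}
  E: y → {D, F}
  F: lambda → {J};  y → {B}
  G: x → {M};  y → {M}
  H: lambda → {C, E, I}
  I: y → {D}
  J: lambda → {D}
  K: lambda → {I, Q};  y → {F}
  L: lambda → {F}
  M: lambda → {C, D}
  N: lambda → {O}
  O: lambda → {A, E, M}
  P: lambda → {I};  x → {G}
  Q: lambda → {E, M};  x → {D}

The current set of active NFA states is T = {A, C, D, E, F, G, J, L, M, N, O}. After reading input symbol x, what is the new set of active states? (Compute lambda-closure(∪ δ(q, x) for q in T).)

G on x → {M}.
No x-transition from A, C, D, E, F, J, L, M, N, O.
Union after reading x: {M}.
Now take the lambda-closure:
From M via lambda: add C, D.
From C via lambda: add L.
From D via lambda: add N.
From L via lambda: add F.
From N via lambda: add O.
From F via lambda: add J.
From O via lambda: add A, E.
No new states can be added; the closed set is {A, C, D, E, F, J, L, M, N, O}.

{A, C, D, E, F, J, L, M, N, O}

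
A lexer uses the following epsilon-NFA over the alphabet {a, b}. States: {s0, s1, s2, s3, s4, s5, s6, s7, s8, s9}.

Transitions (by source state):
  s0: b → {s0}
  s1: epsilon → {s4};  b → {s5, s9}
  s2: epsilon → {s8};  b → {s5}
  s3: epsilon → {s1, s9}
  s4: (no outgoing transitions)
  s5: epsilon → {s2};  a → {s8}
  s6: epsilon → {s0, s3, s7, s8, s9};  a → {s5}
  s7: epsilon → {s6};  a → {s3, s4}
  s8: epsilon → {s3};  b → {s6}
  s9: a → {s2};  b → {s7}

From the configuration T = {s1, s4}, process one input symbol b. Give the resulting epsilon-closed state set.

{s1, s2, s3, s4, s5, s8, s9}

s1 on b → {s5, s9}.
No b-transition from s4.
Union after reading b: {s5, s9}.
Now take the epsilon-closure:
From s5 via epsilon: add s2.
From s2 via epsilon: add s8.
From s8 via epsilon: add s3.
From s3 via epsilon: add s1.
From s1 via epsilon: add s4.
No new states can be added; the closed set is {s1, s2, s3, s4, s5, s8, s9}.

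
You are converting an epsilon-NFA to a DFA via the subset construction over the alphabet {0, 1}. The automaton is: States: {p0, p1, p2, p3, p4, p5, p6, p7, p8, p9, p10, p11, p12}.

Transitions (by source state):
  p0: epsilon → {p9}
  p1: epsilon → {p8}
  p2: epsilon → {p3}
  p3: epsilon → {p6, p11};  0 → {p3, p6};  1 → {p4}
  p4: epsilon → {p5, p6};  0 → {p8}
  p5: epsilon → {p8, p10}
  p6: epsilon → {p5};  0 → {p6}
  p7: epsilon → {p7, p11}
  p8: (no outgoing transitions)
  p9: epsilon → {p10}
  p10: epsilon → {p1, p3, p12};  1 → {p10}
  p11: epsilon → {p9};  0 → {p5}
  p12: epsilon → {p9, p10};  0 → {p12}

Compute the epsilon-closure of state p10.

Start with {p10}.
From p10 via epsilon: add p1, p3, p12.
From p1 via epsilon: add p8.
From p3 via epsilon: add p6, p11.
From p12 via epsilon: add p9.
From p6 via epsilon: add p5.
No new states can be added; the closed set is {p1, p3, p5, p6, p8, p9, p10, p11, p12}.

{p1, p3, p5, p6, p8, p9, p10, p11, p12}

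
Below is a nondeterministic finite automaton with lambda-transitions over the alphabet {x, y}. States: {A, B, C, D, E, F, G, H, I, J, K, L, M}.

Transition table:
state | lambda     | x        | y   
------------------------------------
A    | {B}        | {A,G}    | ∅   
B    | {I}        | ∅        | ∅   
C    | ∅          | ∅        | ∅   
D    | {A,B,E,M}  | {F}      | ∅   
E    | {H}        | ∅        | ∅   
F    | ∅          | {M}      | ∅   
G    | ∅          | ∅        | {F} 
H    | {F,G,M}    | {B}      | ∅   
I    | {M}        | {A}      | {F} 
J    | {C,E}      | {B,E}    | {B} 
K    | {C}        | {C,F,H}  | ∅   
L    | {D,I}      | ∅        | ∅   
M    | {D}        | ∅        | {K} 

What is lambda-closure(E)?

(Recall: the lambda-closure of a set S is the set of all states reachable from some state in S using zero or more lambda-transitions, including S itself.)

{A, B, D, E, F, G, H, I, M}

Start with {E}.
From E via lambda: add H.
From H via lambda: add F, G, M.
From M via lambda: add D.
From D via lambda: add A, B.
From B via lambda: add I.
No new states can be added; the closed set is {A, B, D, E, F, G, H, I, M}.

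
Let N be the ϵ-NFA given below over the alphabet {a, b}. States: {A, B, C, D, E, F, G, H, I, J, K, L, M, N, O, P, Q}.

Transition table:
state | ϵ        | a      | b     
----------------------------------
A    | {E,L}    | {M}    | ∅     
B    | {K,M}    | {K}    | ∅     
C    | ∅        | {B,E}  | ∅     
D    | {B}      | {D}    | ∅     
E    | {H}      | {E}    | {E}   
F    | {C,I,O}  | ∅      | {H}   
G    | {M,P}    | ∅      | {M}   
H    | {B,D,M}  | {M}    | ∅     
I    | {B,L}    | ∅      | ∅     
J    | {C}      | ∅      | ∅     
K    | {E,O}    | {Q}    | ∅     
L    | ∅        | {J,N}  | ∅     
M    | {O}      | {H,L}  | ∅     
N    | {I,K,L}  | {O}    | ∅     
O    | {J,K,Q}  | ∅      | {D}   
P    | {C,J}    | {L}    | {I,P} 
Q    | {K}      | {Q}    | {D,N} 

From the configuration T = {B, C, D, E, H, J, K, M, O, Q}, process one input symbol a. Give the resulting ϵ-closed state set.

B on a → {K}.
C on a → {B, E}.
D on a → {D}.
E on a → {E}.
H on a → {M}.
K on a → {Q}.
M on a → {H, L}.
Q on a → {Q}.
No a-transition from J, O.
Union after reading a: {B, D, E, H, K, L, M, Q}.
Now take the ϵ-closure:
From K via ϵ: add O.
From O via ϵ: add J.
From J via ϵ: add C.
No new states can be added; the closed set is {B, C, D, E, H, J, K, L, M, O, Q}.

{B, C, D, E, H, J, K, L, M, O, Q}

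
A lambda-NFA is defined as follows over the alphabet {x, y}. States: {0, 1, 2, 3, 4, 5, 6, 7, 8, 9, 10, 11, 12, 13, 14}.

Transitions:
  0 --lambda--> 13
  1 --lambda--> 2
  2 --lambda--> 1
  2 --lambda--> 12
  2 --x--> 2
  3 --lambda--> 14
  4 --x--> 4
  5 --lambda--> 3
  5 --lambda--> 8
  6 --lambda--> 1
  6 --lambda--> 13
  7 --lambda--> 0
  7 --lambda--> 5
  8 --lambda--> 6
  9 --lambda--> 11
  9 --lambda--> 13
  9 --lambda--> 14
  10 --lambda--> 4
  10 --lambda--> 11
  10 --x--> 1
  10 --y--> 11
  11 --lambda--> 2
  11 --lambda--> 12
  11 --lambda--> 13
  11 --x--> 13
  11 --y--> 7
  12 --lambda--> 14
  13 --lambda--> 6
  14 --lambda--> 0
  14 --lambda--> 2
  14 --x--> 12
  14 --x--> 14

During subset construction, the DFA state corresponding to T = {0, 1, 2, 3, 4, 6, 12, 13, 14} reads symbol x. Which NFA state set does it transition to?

{0, 1, 2, 4, 6, 12, 13, 14}

2 on x → {2}.
4 on x → {4}.
14 on x → {12, 14}.
No x-transition from 0, 1, 3, 6, 12, 13.
Union after reading x: {2, 4, 12, 14}.
Now take the lambda-closure:
From 2 via lambda: add 1.
From 14 via lambda: add 0.
From 0 via lambda: add 13.
From 13 via lambda: add 6.
No new states can be added; the closed set is {0, 1, 2, 4, 6, 12, 13, 14}.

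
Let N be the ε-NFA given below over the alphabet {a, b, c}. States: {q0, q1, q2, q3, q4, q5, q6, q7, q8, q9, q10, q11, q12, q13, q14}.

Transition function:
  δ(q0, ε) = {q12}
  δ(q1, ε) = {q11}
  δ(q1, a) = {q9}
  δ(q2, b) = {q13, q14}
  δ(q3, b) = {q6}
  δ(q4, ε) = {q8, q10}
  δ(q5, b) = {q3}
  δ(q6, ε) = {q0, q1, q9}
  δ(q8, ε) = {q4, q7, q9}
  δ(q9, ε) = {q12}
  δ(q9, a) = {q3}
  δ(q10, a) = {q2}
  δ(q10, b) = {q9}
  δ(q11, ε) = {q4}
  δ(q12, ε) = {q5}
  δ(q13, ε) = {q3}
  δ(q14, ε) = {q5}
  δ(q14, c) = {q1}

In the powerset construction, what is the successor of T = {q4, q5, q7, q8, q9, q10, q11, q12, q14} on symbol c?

q14 on c → {q1}.
No c-transition from q4, q5, q7, q8, q9, q10, q11, q12.
Union after reading c: {q1}.
Now take the ε-closure:
From q1 via ε: add q11.
From q11 via ε: add q4.
From q4 via ε: add q8, q10.
From q8 via ε: add q7, q9.
From q9 via ε: add q12.
From q12 via ε: add q5.
No new states can be added; the closed set is {q1, q4, q5, q7, q8, q9, q10, q11, q12}.

{q1, q4, q5, q7, q8, q9, q10, q11, q12}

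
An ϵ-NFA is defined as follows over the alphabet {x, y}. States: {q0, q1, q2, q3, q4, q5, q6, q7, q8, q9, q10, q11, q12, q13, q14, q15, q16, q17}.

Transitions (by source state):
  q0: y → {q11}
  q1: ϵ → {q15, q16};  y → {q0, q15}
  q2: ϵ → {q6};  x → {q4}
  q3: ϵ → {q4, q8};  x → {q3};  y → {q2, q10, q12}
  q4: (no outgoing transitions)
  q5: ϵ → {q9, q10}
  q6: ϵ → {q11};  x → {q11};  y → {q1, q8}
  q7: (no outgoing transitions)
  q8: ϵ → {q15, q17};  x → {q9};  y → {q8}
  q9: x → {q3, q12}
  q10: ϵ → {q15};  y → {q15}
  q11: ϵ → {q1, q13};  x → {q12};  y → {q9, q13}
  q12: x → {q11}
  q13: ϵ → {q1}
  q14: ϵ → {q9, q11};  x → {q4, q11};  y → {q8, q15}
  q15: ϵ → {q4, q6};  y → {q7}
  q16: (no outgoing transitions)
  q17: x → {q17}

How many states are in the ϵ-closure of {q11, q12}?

Start with {q11, q12}.
From q11 via ϵ: add q1, q13.
From q1 via ϵ: add q15, q16.
From q15 via ϵ: add q4, q6.
ϵ-closure = {q1, q4, q6, q11, q12, q13, q15, q16}, which has 8 states.

8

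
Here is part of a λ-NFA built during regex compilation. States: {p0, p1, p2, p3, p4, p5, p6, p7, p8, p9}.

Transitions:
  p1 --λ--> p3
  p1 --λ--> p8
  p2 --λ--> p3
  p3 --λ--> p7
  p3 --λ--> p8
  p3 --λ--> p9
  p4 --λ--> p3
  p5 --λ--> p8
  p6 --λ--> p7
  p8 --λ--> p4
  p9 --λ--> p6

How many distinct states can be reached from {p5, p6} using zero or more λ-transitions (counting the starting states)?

Start with {p5, p6}.
From p5 via λ: add p8.
From p6 via λ: add p7.
From p8 via λ: add p4.
From p4 via λ: add p3.
From p3 via λ: add p9.
λ-closure = {p3, p4, p5, p6, p7, p8, p9}, which has 7 states.

7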